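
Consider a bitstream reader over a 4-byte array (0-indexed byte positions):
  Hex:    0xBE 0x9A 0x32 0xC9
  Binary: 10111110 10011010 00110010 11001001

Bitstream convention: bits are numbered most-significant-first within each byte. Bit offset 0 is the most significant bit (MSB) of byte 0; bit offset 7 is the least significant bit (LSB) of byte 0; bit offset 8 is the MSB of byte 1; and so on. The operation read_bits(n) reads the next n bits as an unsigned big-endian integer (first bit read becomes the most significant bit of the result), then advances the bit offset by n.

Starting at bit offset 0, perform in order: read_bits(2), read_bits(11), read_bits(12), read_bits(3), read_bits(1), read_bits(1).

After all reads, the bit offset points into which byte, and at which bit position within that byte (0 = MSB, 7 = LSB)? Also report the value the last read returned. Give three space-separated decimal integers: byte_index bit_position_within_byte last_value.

Read 1: bits[0:2] width=2 -> value=2 (bin 10); offset now 2 = byte 0 bit 2; 30 bits remain
Read 2: bits[2:13] width=11 -> value=2003 (bin 11111010011); offset now 13 = byte 1 bit 5; 19 bits remain
Read 3: bits[13:25] width=12 -> value=1125 (bin 010001100101); offset now 25 = byte 3 bit 1; 7 bits remain
Read 4: bits[25:28] width=3 -> value=4 (bin 100); offset now 28 = byte 3 bit 4; 4 bits remain
Read 5: bits[28:29] width=1 -> value=1 (bin 1); offset now 29 = byte 3 bit 5; 3 bits remain
Read 6: bits[29:30] width=1 -> value=0 (bin 0); offset now 30 = byte 3 bit 6; 2 bits remain

Answer: 3 6 0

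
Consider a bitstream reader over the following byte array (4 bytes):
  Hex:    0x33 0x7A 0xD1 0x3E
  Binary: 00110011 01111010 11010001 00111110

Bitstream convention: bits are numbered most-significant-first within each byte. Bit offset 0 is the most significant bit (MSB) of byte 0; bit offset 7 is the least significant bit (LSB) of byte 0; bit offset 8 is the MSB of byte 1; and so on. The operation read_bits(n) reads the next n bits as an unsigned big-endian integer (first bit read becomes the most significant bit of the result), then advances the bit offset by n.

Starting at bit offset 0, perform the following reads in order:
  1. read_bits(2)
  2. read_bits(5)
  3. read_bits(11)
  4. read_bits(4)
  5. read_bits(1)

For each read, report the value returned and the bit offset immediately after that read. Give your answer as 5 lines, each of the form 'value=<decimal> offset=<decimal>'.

Answer: value=0 offset=2
value=25 offset=7
value=1515 offset=18
value=4 offset=22
value=0 offset=23

Derivation:
Read 1: bits[0:2] width=2 -> value=0 (bin 00); offset now 2 = byte 0 bit 2; 30 bits remain
Read 2: bits[2:7] width=5 -> value=25 (bin 11001); offset now 7 = byte 0 bit 7; 25 bits remain
Read 3: bits[7:18] width=11 -> value=1515 (bin 10111101011); offset now 18 = byte 2 bit 2; 14 bits remain
Read 4: bits[18:22] width=4 -> value=4 (bin 0100); offset now 22 = byte 2 bit 6; 10 bits remain
Read 5: bits[22:23] width=1 -> value=0 (bin 0); offset now 23 = byte 2 bit 7; 9 bits remain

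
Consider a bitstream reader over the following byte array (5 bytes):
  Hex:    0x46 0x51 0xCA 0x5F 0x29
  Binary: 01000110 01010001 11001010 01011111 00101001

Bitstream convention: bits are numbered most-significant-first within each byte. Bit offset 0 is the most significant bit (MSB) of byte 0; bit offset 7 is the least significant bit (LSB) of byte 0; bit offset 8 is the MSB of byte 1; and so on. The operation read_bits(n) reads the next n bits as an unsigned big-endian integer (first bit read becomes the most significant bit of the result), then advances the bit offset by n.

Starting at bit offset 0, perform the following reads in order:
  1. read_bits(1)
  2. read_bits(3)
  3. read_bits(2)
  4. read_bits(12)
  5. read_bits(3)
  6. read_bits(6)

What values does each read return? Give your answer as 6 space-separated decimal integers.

Read 1: bits[0:1] width=1 -> value=0 (bin 0); offset now 1 = byte 0 bit 1; 39 bits remain
Read 2: bits[1:4] width=3 -> value=4 (bin 100); offset now 4 = byte 0 bit 4; 36 bits remain
Read 3: bits[4:6] width=2 -> value=1 (bin 01); offset now 6 = byte 0 bit 6; 34 bits remain
Read 4: bits[6:18] width=12 -> value=2375 (bin 100101000111); offset now 18 = byte 2 bit 2; 22 bits remain
Read 5: bits[18:21] width=3 -> value=1 (bin 001); offset now 21 = byte 2 bit 5; 19 bits remain
Read 6: bits[21:27] width=6 -> value=18 (bin 010010); offset now 27 = byte 3 bit 3; 13 bits remain

Answer: 0 4 1 2375 1 18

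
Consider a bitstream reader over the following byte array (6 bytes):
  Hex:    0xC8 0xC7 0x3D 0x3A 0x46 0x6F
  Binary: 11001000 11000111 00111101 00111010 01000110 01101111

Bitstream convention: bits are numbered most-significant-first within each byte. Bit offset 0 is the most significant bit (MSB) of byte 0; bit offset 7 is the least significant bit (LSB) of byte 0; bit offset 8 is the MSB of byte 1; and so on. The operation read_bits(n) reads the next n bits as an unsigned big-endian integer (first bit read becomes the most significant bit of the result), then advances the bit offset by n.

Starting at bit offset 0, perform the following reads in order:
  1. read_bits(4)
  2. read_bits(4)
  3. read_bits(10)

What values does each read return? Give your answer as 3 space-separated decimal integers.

Answer: 12 8 796

Derivation:
Read 1: bits[0:4] width=4 -> value=12 (bin 1100); offset now 4 = byte 0 bit 4; 44 bits remain
Read 2: bits[4:8] width=4 -> value=8 (bin 1000); offset now 8 = byte 1 bit 0; 40 bits remain
Read 3: bits[8:18] width=10 -> value=796 (bin 1100011100); offset now 18 = byte 2 bit 2; 30 bits remain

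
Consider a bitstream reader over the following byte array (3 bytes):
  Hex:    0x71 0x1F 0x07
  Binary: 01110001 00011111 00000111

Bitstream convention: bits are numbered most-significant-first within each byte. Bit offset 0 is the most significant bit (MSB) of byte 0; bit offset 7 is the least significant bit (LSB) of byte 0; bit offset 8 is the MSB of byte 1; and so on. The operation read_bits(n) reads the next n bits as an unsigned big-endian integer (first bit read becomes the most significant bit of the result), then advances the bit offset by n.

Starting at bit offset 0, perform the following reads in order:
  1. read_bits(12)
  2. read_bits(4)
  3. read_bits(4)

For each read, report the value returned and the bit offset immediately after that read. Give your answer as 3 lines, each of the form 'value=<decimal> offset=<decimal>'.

Answer: value=1809 offset=12
value=15 offset=16
value=0 offset=20

Derivation:
Read 1: bits[0:12] width=12 -> value=1809 (bin 011100010001); offset now 12 = byte 1 bit 4; 12 bits remain
Read 2: bits[12:16] width=4 -> value=15 (bin 1111); offset now 16 = byte 2 bit 0; 8 bits remain
Read 3: bits[16:20] width=4 -> value=0 (bin 0000); offset now 20 = byte 2 bit 4; 4 bits remain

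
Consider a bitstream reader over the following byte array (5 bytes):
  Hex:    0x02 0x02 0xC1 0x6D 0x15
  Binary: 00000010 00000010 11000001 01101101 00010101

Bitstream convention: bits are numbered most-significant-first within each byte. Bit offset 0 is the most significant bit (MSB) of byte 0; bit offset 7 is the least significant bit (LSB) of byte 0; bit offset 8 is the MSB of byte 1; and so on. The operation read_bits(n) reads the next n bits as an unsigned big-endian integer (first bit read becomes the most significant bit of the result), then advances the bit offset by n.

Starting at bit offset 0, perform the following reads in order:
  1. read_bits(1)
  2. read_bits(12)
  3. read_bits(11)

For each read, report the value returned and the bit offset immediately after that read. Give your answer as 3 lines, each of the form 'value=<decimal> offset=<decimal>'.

Read 1: bits[0:1] width=1 -> value=0 (bin 0); offset now 1 = byte 0 bit 1; 39 bits remain
Read 2: bits[1:13] width=12 -> value=64 (bin 000001000000); offset now 13 = byte 1 bit 5; 27 bits remain
Read 3: bits[13:24] width=11 -> value=705 (bin 01011000001); offset now 24 = byte 3 bit 0; 16 bits remain

Answer: value=0 offset=1
value=64 offset=13
value=705 offset=24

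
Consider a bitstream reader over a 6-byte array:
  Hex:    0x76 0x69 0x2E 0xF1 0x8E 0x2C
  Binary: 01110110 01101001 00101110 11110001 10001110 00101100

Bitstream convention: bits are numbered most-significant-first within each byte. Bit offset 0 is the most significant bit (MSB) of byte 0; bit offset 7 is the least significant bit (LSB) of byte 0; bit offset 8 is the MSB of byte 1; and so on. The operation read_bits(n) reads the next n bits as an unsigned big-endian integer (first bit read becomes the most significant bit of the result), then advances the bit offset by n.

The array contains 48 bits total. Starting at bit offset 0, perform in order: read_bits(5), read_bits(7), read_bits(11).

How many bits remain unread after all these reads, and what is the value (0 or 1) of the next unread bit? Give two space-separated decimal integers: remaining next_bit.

Answer: 25 0

Derivation:
Read 1: bits[0:5] width=5 -> value=14 (bin 01110); offset now 5 = byte 0 bit 5; 43 bits remain
Read 2: bits[5:12] width=7 -> value=102 (bin 1100110); offset now 12 = byte 1 bit 4; 36 bits remain
Read 3: bits[12:23] width=11 -> value=1175 (bin 10010010111); offset now 23 = byte 2 bit 7; 25 bits remain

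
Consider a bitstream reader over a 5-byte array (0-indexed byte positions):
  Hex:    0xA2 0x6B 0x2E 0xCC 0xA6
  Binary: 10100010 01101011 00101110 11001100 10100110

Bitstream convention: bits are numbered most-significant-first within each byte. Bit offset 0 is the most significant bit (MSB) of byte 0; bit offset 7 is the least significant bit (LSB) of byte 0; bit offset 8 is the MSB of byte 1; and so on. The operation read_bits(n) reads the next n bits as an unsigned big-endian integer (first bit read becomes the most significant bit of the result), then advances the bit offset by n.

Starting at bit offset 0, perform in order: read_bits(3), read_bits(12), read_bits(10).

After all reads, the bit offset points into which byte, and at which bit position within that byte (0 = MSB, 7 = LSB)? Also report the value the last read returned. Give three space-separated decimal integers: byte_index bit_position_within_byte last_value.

Answer: 3 1 605

Derivation:
Read 1: bits[0:3] width=3 -> value=5 (bin 101); offset now 3 = byte 0 bit 3; 37 bits remain
Read 2: bits[3:15] width=12 -> value=309 (bin 000100110101); offset now 15 = byte 1 bit 7; 25 bits remain
Read 3: bits[15:25] width=10 -> value=605 (bin 1001011101); offset now 25 = byte 3 bit 1; 15 bits remain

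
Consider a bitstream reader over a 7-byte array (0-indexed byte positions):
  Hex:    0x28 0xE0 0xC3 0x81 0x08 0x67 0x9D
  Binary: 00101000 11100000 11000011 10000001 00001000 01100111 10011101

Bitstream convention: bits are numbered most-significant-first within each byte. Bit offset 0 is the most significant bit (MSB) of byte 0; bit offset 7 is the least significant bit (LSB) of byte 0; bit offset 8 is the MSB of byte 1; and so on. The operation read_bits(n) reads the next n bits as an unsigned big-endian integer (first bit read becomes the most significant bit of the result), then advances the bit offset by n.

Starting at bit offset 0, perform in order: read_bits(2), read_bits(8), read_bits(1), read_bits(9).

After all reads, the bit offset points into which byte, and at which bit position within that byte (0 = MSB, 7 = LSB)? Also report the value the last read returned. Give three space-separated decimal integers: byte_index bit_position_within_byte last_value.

Read 1: bits[0:2] width=2 -> value=0 (bin 00); offset now 2 = byte 0 bit 2; 54 bits remain
Read 2: bits[2:10] width=8 -> value=163 (bin 10100011); offset now 10 = byte 1 bit 2; 46 bits remain
Read 3: bits[10:11] width=1 -> value=1 (bin 1); offset now 11 = byte 1 bit 3; 45 bits remain
Read 4: bits[11:20] width=9 -> value=12 (bin 000001100); offset now 20 = byte 2 bit 4; 36 bits remain

Answer: 2 4 12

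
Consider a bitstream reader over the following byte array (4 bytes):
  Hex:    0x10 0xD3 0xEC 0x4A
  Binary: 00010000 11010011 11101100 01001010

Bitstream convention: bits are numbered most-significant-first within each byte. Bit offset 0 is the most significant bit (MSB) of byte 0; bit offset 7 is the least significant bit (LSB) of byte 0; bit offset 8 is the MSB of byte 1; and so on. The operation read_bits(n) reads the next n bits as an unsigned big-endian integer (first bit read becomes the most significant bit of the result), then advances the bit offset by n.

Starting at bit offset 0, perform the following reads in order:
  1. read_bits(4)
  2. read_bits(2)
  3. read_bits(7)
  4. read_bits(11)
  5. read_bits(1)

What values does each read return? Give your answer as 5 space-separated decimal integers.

Answer: 1 0 26 1004 0

Derivation:
Read 1: bits[0:4] width=4 -> value=1 (bin 0001); offset now 4 = byte 0 bit 4; 28 bits remain
Read 2: bits[4:6] width=2 -> value=0 (bin 00); offset now 6 = byte 0 bit 6; 26 bits remain
Read 3: bits[6:13] width=7 -> value=26 (bin 0011010); offset now 13 = byte 1 bit 5; 19 bits remain
Read 4: bits[13:24] width=11 -> value=1004 (bin 01111101100); offset now 24 = byte 3 bit 0; 8 bits remain
Read 5: bits[24:25] width=1 -> value=0 (bin 0); offset now 25 = byte 3 bit 1; 7 bits remain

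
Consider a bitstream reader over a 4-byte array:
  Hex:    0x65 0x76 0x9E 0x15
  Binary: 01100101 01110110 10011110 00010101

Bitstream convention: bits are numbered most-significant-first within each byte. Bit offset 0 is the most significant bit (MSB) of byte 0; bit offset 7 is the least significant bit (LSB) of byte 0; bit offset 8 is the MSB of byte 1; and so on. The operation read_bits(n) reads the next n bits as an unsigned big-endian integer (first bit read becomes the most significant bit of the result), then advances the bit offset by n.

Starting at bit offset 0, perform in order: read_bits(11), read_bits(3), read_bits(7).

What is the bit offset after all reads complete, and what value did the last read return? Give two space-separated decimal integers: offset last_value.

Read 1: bits[0:11] width=11 -> value=811 (bin 01100101011); offset now 11 = byte 1 bit 3; 21 bits remain
Read 2: bits[11:14] width=3 -> value=5 (bin 101); offset now 14 = byte 1 bit 6; 18 bits remain
Read 3: bits[14:21] width=7 -> value=83 (bin 1010011); offset now 21 = byte 2 bit 5; 11 bits remain

Answer: 21 83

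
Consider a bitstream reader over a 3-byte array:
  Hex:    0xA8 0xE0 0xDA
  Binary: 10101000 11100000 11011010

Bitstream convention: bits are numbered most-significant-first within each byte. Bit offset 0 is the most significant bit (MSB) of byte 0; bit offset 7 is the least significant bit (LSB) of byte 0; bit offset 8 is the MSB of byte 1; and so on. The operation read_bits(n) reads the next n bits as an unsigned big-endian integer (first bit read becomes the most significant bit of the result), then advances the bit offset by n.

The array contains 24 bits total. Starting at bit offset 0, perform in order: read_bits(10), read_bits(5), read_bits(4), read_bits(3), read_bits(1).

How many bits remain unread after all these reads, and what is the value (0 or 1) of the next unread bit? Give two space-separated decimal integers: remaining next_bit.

Read 1: bits[0:10] width=10 -> value=675 (bin 1010100011); offset now 10 = byte 1 bit 2; 14 bits remain
Read 2: bits[10:15] width=5 -> value=16 (bin 10000); offset now 15 = byte 1 bit 7; 9 bits remain
Read 3: bits[15:19] width=4 -> value=6 (bin 0110); offset now 19 = byte 2 bit 3; 5 bits remain
Read 4: bits[19:22] width=3 -> value=6 (bin 110); offset now 22 = byte 2 bit 6; 2 bits remain
Read 5: bits[22:23] width=1 -> value=1 (bin 1); offset now 23 = byte 2 bit 7; 1 bits remain

Answer: 1 0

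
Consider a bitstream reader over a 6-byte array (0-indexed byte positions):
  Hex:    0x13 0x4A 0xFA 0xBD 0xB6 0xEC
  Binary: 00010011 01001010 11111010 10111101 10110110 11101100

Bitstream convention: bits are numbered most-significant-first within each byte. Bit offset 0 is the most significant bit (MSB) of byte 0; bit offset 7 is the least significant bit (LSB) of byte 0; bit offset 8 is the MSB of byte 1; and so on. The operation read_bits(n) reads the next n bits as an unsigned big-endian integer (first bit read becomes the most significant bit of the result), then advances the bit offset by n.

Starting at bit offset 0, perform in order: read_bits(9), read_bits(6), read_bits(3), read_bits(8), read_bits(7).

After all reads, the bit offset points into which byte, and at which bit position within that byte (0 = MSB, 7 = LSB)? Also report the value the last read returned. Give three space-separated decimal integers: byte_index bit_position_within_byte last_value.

Answer: 4 1 123

Derivation:
Read 1: bits[0:9] width=9 -> value=38 (bin 000100110); offset now 9 = byte 1 bit 1; 39 bits remain
Read 2: bits[9:15] width=6 -> value=37 (bin 100101); offset now 15 = byte 1 bit 7; 33 bits remain
Read 3: bits[15:18] width=3 -> value=3 (bin 011); offset now 18 = byte 2 bit 2; 30 bits remain
Read 4: bits[18:26] width=8 -> value=234 (bin 11101010); offset now 26 = byte 3 bit 2; 22 bits remain
Read 5: bits[26:33] width=7 -> value=123 (bin 1111011); offset now 33 = byte 4 bit 1; 15 bits remain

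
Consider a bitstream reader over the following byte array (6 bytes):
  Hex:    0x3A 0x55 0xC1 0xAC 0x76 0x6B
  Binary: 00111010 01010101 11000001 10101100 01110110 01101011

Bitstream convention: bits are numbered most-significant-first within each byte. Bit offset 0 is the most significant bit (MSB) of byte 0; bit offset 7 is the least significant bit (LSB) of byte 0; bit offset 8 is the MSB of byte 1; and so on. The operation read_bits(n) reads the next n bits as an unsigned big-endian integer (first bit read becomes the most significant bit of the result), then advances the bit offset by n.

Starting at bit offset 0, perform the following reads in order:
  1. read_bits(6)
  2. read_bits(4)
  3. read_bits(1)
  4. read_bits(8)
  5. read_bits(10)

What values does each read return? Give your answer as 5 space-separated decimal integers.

Read 1: bits[0:6] width=6 -> value=14 (bin 001110); offset now 6 = byte 0 bit 6; 42 bits remain
Read 2: bits[6:10] width=4 -> value=9 (bin 1001); offset now 10 = byte 1 bit 2; 38 bits remain
Read 3: bits[10:11] width=1 -> value=0 (bin 0); offset now 11 = byte 1 bit 3; 37 bits remain
Read 4: bits[11:19] width=8 -> value=174 (bin 10101110); offset now 19 = byte 2 bit 3; 29 bits remain
Read 5: bits[19:29] width=10 -> value=53 (bin 0000110101); offset now 29 = byte 3 bit 5; 19 bits remain

Answer: 14 9 0 174 53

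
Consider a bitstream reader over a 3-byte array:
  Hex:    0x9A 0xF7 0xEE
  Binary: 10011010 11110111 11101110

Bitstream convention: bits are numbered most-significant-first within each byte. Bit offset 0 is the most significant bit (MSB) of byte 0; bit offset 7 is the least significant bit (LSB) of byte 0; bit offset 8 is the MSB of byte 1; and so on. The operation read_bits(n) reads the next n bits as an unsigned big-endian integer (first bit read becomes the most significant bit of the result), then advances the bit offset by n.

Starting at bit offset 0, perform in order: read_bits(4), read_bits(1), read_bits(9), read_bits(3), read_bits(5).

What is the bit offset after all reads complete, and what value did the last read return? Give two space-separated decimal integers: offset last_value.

Read 1: bits[0:4] width=4 -> value=9 (bin 1001); offset now 4 = byte 0 bit 4; 20 bits remain
Read 2: bits[4:5] width=1 -> value=1 (bin 1); offset now 5 = byte 0 bit 5; 19 bits remain
Read 3: bits[5:14] width=9 -> value=189 (bin 010111101); offset now 14 = byte 1 bit 6; 10 bits remain
Read 4: bits[14:17] width=3 -> value=7 (bin 111); offset now 17 = byte 2 bit 1; 7 bits remain
Read 5: bits[17:22] width=5 -> value=27 (bin 11011); offset now 22 = byte 2 bit 6; 2 bits remain

Answer: 22 27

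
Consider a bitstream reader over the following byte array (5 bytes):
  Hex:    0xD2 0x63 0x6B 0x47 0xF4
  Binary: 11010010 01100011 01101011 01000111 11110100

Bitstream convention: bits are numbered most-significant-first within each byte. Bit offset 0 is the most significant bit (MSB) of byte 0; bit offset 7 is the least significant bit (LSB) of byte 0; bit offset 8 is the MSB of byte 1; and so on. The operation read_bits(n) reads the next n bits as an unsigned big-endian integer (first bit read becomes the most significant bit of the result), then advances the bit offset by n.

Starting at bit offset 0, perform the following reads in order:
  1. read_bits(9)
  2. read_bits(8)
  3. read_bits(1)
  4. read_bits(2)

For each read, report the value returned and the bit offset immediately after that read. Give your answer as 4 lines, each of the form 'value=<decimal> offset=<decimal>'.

Answer: value=420 offset=9
value=198 offset=17
value=1 offset=18
value=2 offset=20

Derivation:
Read 1: bits[0:9] width=9 -> value=420 (bin 110100100); offset now 9 = byte 1 bit 1; 31 bits remain
Read 2: bits[9:17] width=8 -> value=198 (bin 11000110); offset now 17 = byte 2 bit 1; 23 bits remain
Read 3: bits[17:18] width=1 -> value=1 (bin 1); offset now 18 = byte 2 bit 2; 22 bits remain
Read 4: bits[18:20] width=2 -> value=2 (bin 10); offset now 20 = byte 2 bit 4; 20 bits remain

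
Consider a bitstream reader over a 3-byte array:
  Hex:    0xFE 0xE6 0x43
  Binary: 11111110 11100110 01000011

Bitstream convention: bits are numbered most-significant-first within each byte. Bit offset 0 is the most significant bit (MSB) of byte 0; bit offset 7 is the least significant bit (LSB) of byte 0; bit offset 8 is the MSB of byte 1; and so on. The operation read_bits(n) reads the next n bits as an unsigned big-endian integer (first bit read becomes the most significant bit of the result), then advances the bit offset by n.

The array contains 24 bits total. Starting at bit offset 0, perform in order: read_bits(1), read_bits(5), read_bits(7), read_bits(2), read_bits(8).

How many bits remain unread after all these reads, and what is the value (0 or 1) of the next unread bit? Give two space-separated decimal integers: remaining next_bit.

Read 1: bits[0:1] width=1 -> value=1 (bin 1); offset now 1 = byte 0 bit 1; 23 bits remain
Read 2: bits[1:6] width=5 -> value=31 (bin 11111); offset now 6 = byte 0 bit 6; 18 bits remain
Read 3: bits[6:13] width=7 -> value=92 (bin 1011100); offset now 13 = byte 1 bit 5; 11 bits remain
Read 4: bits[13:15] width=2 -> value=3 (bin 11); offset now 15 = byte 1 bit 7; 9 bits remain
Read 5: bits[15:23] width=8 -> value=33 (bin 00100001); offset now 23 = byte 2 bit 7; 1 bits remain

Answer: 1 1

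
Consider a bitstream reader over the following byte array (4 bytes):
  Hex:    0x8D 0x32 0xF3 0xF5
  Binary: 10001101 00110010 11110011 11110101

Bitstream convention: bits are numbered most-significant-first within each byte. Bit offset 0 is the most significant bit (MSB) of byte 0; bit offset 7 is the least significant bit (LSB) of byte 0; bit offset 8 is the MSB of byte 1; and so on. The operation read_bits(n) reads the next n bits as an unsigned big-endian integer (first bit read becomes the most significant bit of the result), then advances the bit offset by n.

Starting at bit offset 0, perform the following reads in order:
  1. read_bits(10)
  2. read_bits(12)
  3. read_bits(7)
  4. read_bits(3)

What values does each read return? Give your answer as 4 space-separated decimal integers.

Answer: 564 3260 126 5

Derivation:
Read 1: bits[0:10] width=10 -> value=564 (bin 1000110100); offset now 10 = byte 1 bit 2; 22 bits remain
Read 2: bits[10:22] width=12 -> value=3260 (bin 110010111100); offset now 22 = byte 2 bit 6; 10 bits remain
Read 3: bits[22:29] width=7 -> value=126 (bin 1111110); offset now 29 = byte 3 bit 5; 3 bits remain
Read 4: bits[29:32] width=3 -> value=5 (bin 101); offset now 32 = byte 4 bit 0; 0 bits remain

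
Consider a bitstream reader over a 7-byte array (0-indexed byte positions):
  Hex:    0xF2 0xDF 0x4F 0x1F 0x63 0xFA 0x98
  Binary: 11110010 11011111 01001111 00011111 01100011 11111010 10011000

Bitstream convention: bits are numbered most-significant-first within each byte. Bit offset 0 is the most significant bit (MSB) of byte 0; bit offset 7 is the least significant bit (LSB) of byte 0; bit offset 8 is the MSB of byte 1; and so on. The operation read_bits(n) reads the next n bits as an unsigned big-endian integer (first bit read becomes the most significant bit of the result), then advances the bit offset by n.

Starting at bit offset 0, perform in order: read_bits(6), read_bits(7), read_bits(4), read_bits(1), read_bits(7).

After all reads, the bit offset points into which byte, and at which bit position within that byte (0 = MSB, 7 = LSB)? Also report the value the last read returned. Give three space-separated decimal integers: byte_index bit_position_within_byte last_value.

Read 1: bits[0:6] width=6 -> value=60 (bin 111100); offset now 6 = byte 0 bit 6; 50 bits remain
Read 2: bits[6:13] width=7 -> value=91 (bin 1011011); offset now 13 = byte 1 bit 5; 43 bits remain
Read 3: bits[13:17] width=4 -> value=14 (bin 1110); offset now 17 = byte 2 bit 1; 39 bits remain
Read 4: bits[17:18] width=1 -> value=1 (bin 1); offset now 18 = byte 2 bit 2; 38 bits remain
Read 5: bits[18:25] width=7 -> value=30 (bin 0011110); offset now 25 = byte 3 bit 1; 31 bits remain

Answer: 3 1 30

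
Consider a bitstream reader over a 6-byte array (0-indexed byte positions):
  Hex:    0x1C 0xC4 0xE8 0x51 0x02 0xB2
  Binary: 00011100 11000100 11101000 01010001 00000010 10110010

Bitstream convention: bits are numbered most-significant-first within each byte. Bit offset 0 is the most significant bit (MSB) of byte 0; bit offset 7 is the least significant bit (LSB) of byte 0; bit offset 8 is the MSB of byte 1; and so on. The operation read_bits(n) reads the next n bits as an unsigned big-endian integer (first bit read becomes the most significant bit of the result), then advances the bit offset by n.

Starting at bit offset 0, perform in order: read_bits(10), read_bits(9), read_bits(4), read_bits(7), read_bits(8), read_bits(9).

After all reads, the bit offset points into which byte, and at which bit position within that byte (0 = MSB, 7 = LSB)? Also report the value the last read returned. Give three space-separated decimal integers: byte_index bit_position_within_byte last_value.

Read 1: bits[0:10] width=10 -> value=115 (bin 0001110011); offset now 10 = byte 1 bit 2; 38 bits remain
Read 2: bits[10:19] width=9 -> value=39 (bin 000100111); offset now 19 = byte 2 bit 3; 29 bits remain
Read 3: bits[19:23] width=4 -> value=4 (bin 0100); offset now 23 = byte 2 bit 7; 25 bits remain
Read 4: bits[23:30] width=7 -> value=20 (bin 0010100); offset now 30 = byte 3 bit 6; 18 bits remain
Read 5: bits[30:38] width=8 -> value=64 (bin 01000000); offset now 38 = byte 4 bit 6; 10 bits remain
Read 6: bits[38:47] width=9 -> value=345 (bin 101011001); offset now 47 = byte 5 bit 7; 1 bits remain

Answer: 5 7 345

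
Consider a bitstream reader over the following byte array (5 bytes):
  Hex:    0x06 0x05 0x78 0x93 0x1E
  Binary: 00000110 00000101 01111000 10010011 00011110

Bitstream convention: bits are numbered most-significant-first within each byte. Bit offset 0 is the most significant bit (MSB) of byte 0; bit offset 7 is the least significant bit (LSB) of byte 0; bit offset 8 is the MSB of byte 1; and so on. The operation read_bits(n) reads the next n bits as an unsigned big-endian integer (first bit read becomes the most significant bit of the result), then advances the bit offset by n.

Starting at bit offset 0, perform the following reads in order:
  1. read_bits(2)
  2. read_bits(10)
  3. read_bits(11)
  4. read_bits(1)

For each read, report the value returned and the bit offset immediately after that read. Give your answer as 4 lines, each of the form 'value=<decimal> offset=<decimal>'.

Read 1: bits[0:2] width=2 -> value=0 (bin 00); offset now 2 = byte 0 bit 2; 38 bits remain
Read 2: bits[2:12] width=10 -> value=96 (bin 0001100000); offset now 12 = byte 1 bit 4; 28 bits remain
Read 3: bits[12:23] width=11 -> value=700 (bin 01010111100); offset now 23 = byte 2 bit 7; 17 bits remain
Read 4: bits[23:24] width=1 -> value=0 (bin 0); offset now 24 = byte 3 bit 0; 16 bits remain

Answer: value=0 offset=2
value=96 offset=12
value=700 offset=23
value=0 offset=24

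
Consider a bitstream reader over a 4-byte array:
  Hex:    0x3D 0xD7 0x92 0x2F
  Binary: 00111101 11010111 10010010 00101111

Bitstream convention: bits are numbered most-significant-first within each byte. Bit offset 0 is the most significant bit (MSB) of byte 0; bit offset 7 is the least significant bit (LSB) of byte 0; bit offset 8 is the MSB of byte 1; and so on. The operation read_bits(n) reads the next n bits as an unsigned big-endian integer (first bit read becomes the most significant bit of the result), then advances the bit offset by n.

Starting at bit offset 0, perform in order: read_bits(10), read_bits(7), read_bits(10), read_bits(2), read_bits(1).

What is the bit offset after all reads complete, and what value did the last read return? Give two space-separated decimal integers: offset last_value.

Read 1: bits[0:10] width=10 -> value=247 (bin 0011110111); offset now 10 = byte 1 bit 2; 22 bits remain
Read 2: bits[10:17] width=7 -> value=47 (bin 0101111); offset now 17 = byte 2 bit 1; 15 bits remain
Read 3: bits[17:27] width=10 -> value=145 (bin 0010010001); offset now 27 = byte 3 bit 3; 5 bits remain
Read 4: bits[27:29] width=2 -> value=1 (bin 01); offset now 29 = byte 3 bit 5; 3 bits remain
Read 5: bits[29:30] width=1 -> value=1 (bin 1); offset now 30 = byte 3 bit 6; 2 bits remain

Answer: 30 1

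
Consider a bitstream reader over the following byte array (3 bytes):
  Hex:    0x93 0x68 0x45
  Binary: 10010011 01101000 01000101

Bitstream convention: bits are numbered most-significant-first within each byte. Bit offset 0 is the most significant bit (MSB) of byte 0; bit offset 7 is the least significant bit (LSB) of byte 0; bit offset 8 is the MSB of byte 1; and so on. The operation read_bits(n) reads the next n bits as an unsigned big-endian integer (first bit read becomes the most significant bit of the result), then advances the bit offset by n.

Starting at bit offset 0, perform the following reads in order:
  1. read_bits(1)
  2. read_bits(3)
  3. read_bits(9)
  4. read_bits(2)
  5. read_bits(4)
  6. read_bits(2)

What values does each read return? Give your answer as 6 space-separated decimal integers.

Read 1: bits[0:1] width=1 -> value=1 (bin 1); offset now 1 = byte 0 bit 1; 23 bits remain
Read 2: bits[1:4] width=3 -> value=1 (bin 001); offset now 4 = byte 0 bit 4; 20 bits remain
Read 3: bits[4:13] width=9 -> value=109 (bin 001101101); offset now 13 = byte 1 bit 5; 11 bits remain
Read 4: bits[13:15] width=2 -> value=0 (bin 00); offset now 15 = byte 1 bit 7; 9 bits remain
Read 5: bits[15:19] width=4 -> value=2 (bin 0010); offset now 19 = byte 2 bit 3; 5 bits remain
Read 6: bits[19:21] width=2 -> value=0 (bin 00); offset now 21 = byte 2 bit 5; 3 bits remain

Answer: 1 1 109 0 2 0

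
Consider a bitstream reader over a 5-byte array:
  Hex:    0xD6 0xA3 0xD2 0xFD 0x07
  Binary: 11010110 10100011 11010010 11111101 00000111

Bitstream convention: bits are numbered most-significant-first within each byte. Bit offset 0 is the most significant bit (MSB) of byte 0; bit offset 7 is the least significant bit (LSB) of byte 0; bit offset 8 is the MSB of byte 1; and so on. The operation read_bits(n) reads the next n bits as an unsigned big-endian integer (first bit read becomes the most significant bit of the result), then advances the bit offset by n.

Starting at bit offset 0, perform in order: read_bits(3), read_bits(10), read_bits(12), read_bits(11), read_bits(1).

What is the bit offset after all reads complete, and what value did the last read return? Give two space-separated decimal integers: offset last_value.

Answer: 37 0

Derivation:
Read 1: bits[0:3] width=3 -> value=6 (bin 110); offset now 3 = byte 0 bit 3; 37 bits remain
Read 2: bits[3:13] width=10 -> value=724 (bin 1011010100); offset now 13 = byte 1 bit 5; 27 bits remain
Read 3: bits[13:25] width=12 -> value=1957 (bin 011110100101); offset now 25 = byte 3 bit 1; 15 bits remain
Read 4: bits[25:36] width=11 -> value=2000 (bin 11111010000); offset now 36 = byte 4 bit 4; 4 bits remain
Read 5: bits[36:37] width=1 -> value=0 (bin 0); offset now 37 = byte 4 bit 5; 3 bits remain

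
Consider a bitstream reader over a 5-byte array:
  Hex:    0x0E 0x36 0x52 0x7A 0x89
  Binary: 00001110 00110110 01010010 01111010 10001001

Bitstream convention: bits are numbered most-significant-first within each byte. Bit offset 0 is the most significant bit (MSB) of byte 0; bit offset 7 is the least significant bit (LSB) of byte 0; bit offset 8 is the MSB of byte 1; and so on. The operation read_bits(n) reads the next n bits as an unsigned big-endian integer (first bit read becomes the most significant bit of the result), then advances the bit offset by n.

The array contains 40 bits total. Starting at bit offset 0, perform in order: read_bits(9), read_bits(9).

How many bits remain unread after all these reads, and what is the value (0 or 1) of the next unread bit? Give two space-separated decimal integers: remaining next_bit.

Read 1: bits[0:9] width=9 -> value=28 (bin 000011100); offset now 9 = byte 1 bit 1; 31 bits remain
Read 2: bits[9:18] width=9 -> value=217 (bin 011011001); offset now 18 = byte 2 bit 2; 22 bits remain

Answer: 22 0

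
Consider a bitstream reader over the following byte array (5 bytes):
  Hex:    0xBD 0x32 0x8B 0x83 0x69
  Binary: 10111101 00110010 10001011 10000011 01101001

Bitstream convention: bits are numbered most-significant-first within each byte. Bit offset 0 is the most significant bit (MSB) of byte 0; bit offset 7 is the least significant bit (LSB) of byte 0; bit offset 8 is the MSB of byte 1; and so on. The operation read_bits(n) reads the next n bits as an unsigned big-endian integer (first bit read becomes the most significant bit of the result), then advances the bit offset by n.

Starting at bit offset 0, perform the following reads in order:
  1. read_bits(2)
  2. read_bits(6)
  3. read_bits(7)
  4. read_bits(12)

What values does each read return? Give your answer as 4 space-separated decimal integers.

Read 1: bits[0:2] width=2 -> value=2 (bin 10); offset now 2 = byte 0 bit 2; 38 bits remain
Read 2: bits[2:8] width=6 -> value=61 (bin 111101); offset now 8 = byte 1 bit 0; 32 bits remain
Read 3: bits[8:15] width=7 -> value=25 (bin 0011001); offset now 15 = byte 1 bit 7; 25 bits remain
Read 4: bits[15:27] width=12 -> value=1116 (bin 010001011100); offset now 27 = byte 3 bit 3; 13 bits remain

Answer: 2 61 25 1116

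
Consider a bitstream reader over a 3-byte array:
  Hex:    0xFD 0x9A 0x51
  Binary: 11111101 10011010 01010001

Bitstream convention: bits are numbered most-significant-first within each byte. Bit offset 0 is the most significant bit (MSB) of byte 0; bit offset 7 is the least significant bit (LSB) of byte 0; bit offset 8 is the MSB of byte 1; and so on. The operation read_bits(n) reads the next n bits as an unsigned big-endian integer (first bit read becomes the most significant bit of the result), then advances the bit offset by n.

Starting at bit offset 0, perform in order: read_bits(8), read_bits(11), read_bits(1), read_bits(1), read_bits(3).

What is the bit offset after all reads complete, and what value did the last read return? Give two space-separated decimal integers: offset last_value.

Answer: 24 1

Derivation:
Read 1: bits[0:8] width=8 -> value=253 (bin 11111101); offset now 8 = byte 1 bit 0; 16 bits remain
Read 2: bits[8:19] width=11 -> value=1234 (bin 10011010010); offset now 19 = byte 2 bit 3; 5 bits remain
Read 3: bits[19:20] width=1 -> value=1 (bin 1); offset now 20 = byte 2 bit 4; 4 bits remain
Read 4: bits[20:21] width=1 -> value=0 (bin 0); offset now 21 = byte 2 bit 5; 3 bits remain
Read 5: bits[21:24] width=3 -> value=1 (bin 001); offset now 24 = byte 3 bit 0; 0 bits remain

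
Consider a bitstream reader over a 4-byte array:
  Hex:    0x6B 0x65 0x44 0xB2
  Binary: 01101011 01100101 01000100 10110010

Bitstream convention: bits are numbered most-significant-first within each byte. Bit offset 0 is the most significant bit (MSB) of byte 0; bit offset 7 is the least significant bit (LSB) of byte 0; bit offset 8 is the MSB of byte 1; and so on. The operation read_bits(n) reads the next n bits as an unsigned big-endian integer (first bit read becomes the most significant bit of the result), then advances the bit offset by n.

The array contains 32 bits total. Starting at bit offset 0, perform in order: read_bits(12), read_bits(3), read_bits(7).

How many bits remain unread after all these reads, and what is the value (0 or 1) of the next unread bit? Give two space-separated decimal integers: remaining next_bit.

Read 1: bits[0:12] width=12 -> value=1718 (bin 011010110110); offset now 12 = byte 1 bit 4; 20 bits remain
Read 2: bits[12:15] width=3 -> value=2 (bin 010); offset now 15 = byte 1 bit 7; 17 bits remain
Read 3: bits[15:22] width=7 -> value=81 (bin 1010001); offset now 22 = byte 2 bit 6; 10 bits remain

Answer: 10 0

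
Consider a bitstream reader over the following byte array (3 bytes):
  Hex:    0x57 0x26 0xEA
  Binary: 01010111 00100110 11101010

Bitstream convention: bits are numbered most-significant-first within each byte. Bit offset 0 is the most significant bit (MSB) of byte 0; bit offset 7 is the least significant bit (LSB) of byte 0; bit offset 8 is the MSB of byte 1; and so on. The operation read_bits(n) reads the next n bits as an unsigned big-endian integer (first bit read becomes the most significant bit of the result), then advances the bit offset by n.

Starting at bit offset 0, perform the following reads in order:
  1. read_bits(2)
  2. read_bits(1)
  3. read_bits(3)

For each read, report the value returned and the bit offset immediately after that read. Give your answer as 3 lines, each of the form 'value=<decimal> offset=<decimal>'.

Read 1: bits[0:2] width=2 -> value=1 (bin 01); offset now 2 = byte 0 bit 2; 22 bits remain
Read 2: bits[2:3] width=1 -> value=0 (bin 0); offset now 3 = byte 0 bit 3; 21 bits remain
Read 3: bits[3:6] width=3 -> value=5 (bin 101); offset now 6 = byte 0 bit 6; 18 bits remain

Answer: value=1 offset=2
value=0 offset=3
value=5 offset=6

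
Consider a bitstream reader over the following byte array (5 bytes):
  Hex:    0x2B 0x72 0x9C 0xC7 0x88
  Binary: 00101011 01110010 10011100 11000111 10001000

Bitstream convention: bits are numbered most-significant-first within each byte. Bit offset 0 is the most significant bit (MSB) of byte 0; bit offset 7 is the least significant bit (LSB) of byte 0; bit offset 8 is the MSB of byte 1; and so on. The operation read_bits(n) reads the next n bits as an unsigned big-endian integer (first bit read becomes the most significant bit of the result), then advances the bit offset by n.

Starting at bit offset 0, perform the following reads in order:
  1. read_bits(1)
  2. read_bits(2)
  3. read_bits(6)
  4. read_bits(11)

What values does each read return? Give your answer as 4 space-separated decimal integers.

Answer: 0 1 22 1833

Derivation:
Read 1: bits[0:1] width=1 -> value=0 (bin 0); offset now 1 = byte 0 bit 1; 39 bits remain
Read 2: bits[1:3] width=2 -> value=1 (bin 01); offset now 3 = byte 0 bit 3; 37 bits remain
Read 3: bits[3:9] width=6 -> value=22 (bin 010110); offset now 9 = byte 1 bit 1; 31 bits remain
Read 4: bits[9:20] width=11 -> value=1833 (bin 11100101001); offset now 20 = byte 2 bit 4; 20 bits remain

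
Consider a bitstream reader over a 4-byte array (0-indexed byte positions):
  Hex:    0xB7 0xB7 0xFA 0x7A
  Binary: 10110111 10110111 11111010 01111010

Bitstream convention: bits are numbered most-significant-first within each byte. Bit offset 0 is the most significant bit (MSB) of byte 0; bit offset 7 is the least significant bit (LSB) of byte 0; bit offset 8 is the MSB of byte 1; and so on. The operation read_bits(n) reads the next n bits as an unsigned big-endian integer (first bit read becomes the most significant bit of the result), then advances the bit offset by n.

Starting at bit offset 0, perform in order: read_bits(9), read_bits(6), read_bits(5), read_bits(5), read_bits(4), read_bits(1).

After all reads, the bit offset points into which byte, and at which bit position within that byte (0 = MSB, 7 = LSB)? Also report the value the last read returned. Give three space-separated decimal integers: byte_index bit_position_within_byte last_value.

Answer: 3 6 0

Derivation:
Read 1: bits[0:9] width=9 -> value=367 (bin 101101111); offset now 9 = byte 1 bit 1; 23 bits remain
Read 2: bits[9:15] width=6 -> value=27 (bin 011011); offset now 15 = byte 1 bit 7; 17 bits remain
Read 3: bits[15:20] width=5 -> value=31 (bin 11111); offset now 20 = byte 2 bit 4; 12 bits remain
Read 4: bits[20:25] width=5 -> value=20 (bin 10100); offset now 25 = byte 3 bit 1; 7 bits remain
Read 5: bits[25:29] width=4 -> value=15 (bin 1111); offset now 29 = byte 3 bit 5; 3 bits remain
Read 6: bits[29:30] width=1 -> value=0 (bin 0); offset now 30 = byte 3 bit 6; 2 bits remain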